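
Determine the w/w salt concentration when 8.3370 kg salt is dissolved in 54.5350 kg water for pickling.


Formula: Conc = salt / (water + salt) * 100
Substituting: Conc = 8.3370 / (54.5350 + 8.3370) * 100
Result: 13.2603 %


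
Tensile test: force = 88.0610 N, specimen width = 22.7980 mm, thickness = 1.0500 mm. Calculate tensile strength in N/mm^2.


Formula: TS = force / (width * thickness)
Substituting: TS = 88.0610 / (22.7980 * 1.0500)
Result: 3.6787 N/mm^2


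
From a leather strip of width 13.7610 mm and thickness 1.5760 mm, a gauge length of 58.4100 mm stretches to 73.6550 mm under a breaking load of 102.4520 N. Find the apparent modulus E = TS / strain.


TS = F / (w * t) = 102.4520 / (13.7610 * 1.5760) = 4.7240 N/mm^2
strain = (Lf - L0) / L0 = (73.6550 - 58.4100) / 58.4100 = 0.2610
E = TS / strain = 4.7240 / 0.2610 = 18.0998 N/mm^2


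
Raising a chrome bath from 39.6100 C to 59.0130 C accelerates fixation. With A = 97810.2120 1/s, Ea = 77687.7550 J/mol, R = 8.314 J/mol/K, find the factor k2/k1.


T1 = 39.6100 + 273.15 = 312.7600 K; T2 = 59.0130 + 273.15 = 332.1630 K
k1 = A * exp(-Ea/(R*T1)) = 97810.2120 * exp(-77687.7550/(8.314*312.7600)) = 1.0355e-08 1/s
k2 = A * exp(-Ea/(R*T2)) = 97810.2120 * exp(-77687.7550/(8.314*332.1630)) = 5.9303e-08 1/s
k2/k1 = 5.9303e-08 / 1.0355e-08 = 5.7271


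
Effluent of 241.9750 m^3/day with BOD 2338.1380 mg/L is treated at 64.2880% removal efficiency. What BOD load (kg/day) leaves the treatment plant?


Load_in = volume * conc / 1000 = 241.9750 * 2338.1380 / 1000 = 565.7709 kg/day
Removed = Load_in * eff / 100 = 565.7709 * 64.2880 / 100 = 363.7228 kg/day
Load_out = Load_in - Removed = 565.7709 - 363.7228 = 202.0481 kg/day


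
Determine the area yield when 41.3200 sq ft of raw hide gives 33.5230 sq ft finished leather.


Formula: Yield = finished / raw * 100
Substituting: Yield = 33.5230 / 41.3200 * 100
Result: 81.1302 %


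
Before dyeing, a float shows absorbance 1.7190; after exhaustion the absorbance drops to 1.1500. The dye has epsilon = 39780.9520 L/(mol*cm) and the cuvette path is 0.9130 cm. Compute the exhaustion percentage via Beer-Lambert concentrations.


c_initial = A_i / (epsilon * l) = 1.7190 / (39780.9520 * 0.9130) = 4.7329e-05 mol/L
c_final = A_f / (epsilon * l) = 1.1500 / (39780.9520 * 0.9130) = 3.1663e-05 mol/L
Exhaustion = (c_initial - c_final) / c_initial * 100 = (4.7329e-05 - 3.1663e-05) / 4.7329e-05 * 100 = 33.1006 %


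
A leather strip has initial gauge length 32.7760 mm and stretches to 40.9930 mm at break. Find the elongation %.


Formula: Elongation = (Lf - L0) / L0 * 100
Substituting: Elongation = (40.9930 - 32.7760) / 32.7760 * 100
Result: 25.0702 %


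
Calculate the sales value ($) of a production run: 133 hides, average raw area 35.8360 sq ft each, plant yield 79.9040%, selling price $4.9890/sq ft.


Raw_total = N * avg_area = 133 * 35.8360 = 4766.1880 sq ft
Finished = Raw_total * yield / 100 = 4766.1880 * 79.9040 / 100 = 3808.3749 sq ft
Value = Finished * price = 3808.3749 * 4.9890 = 18999.9822 $


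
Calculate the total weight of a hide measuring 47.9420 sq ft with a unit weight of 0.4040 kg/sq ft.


Formula: Weight = area * weight_per_sqft
Substituting: Weight = 47.9420 * 0.4040
Result: 19.3686 kg


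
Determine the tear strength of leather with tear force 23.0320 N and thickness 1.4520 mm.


Formula: Tear strength = force / thickness
Substituting: Tear strength = 23.0320 / 1.4520
Result: 15.8623 N/mm


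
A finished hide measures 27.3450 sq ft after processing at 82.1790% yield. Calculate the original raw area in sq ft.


Formula: raw = finished * 100 / yield
Substituting: raw = 27.3450 * 100 / 82.1790
Result: 33.2749 sq ft


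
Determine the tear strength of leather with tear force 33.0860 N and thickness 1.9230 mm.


Formula: Tear strength = force / thickness
Substituting: Tear strength = 33.0860 / 1.9230
Result: 17.2054 N/mm


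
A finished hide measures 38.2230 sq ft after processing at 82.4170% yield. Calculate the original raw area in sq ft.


Formula: raw = finished * 100 / yield
Substituting: raw = 38.2230 * 100 / 82.4170
Result: 46.3776 sq ft


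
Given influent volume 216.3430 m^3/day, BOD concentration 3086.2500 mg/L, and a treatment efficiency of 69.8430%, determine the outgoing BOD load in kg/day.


Load_in = volume * conc / 1000 = 216.3430 * 3086.2500 / 1000 = 667.6886 kg/day
Removed = Load_in * eff / 100 = 667.6886 * 69.8430 / 100 = 466.3337 kg/day
Load_out = Load_in - Removed = 667.6886 - 466.3337 = 201.3548 kg/day


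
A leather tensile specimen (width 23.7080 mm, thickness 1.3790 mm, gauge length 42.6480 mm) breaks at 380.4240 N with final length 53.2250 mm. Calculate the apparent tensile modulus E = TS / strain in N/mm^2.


TS = F / (w * t) = 380.4240 / (23.7080 * 1.3790) = 11.6361 N/mm^2
strain = (Lf - L0) / L0 = (53.2250 - 42.6480) / 42.6480 = 0.2480
E = TS / strain = 11.6361 / 0.2480 = 46.9186 N/mm^2


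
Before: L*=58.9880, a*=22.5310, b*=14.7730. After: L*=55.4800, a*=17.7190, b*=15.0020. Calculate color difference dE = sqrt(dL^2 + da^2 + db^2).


dL = -3.5080, da = -4.8120, db = 0.2290
dE = sqrt((-3.5080)^2 + (-4.8120)^2 + 0.2290^2) = 5.9593


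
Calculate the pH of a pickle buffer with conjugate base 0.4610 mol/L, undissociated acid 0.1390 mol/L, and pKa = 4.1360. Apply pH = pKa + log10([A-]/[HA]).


ratio = [A-] / [HA] = 0.4610 / 0.1390 = 3.3165
log10(ratio) = 0.5207
pH = pKa + log10(ratio) = 4.1360 + 0.5207 = 4.6567


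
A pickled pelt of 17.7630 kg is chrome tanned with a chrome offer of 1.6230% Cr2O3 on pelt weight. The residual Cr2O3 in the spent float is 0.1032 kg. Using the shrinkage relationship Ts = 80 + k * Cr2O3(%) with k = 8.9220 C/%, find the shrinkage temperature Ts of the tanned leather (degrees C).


Offered = pelt * offer_pct / 100 = 17.7630 * 1.6230 / 100 = 0.2883 kg
Uptake = offered - residual = 0.2883 - 0.1032 = 0.1851 kg
Cr2O3% on pelt = uptake / pelt * 100 = 0.1851 / 17.7630 * 100 = 1.0420 %
Ts = 80 + k * Cr2O3% = 80 + 8.9220 * 1.0420 = 89.2969 C


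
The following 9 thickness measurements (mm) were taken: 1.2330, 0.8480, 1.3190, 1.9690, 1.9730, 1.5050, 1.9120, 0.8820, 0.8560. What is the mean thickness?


Formula: Average = sum / n
Substituting: Average = 12.4970 / 9
Result: 1.3886 mm


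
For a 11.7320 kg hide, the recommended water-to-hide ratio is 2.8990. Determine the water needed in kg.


Formula: Water = hide_weight * ratio
Substituting: Water = 11.7320 * 2.8990
Result: 34.0111 kg


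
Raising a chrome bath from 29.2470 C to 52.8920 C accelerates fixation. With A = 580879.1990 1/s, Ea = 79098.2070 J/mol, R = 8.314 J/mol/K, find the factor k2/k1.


T1 = 29.2470 + 273.15 = 302.3970 K; T2 = 52.8920 + 273.15 = 326.0420 K
k1 = A * exp(-Ea/(R*T1)) = 580879.1990 * exp(-79098.2070/(8.314*302.3970)) = 1.2605e-08 1/s
k2 = A * exp(-Ea/(R*T2)) = 580879.1990 * exp(-79098.2070/(8.314*326.0420)) = 1.2343e-07 1/s
k2/k1 = 1.2343e-07 / 1.2605e-08 = 9.7926


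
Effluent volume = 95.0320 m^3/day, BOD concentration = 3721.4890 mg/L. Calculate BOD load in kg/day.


Formula: BOD_load = volume * conc / 1000
Substituting: BOD_load = 95.0320 * 3721.4890 / 1000
Result: 353.6605 kg/day


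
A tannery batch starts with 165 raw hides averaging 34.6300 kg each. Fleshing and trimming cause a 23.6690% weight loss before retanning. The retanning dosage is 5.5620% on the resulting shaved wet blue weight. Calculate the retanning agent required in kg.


Total_raw = N * avg_wt = 165 * 34.6300 = 5713.9500 kg
Substrate = Total_raw * (1 - loss/100) = 5713.9500 * (1 - 23.6690/100) = 4361.5152 kg
Retan = Substrate * pct / 100 = 4361.5152 * 5.5620 / 100 = 242.5875 kg


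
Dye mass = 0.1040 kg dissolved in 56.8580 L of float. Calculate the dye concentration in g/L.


Formula: Conc = dye_mass(kg) / volume(L) * 1000
Substituting: Conc = 0.1040 / 56.8580 * 1000
Result: 1.8291 g/L


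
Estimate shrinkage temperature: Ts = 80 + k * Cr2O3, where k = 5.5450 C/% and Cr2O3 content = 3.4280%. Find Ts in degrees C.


Formula: Ts = 80 + k * Cr2O3
Substituting: Ts = 80 + 5.5450 * 3.4280
Result: 99.0083 C


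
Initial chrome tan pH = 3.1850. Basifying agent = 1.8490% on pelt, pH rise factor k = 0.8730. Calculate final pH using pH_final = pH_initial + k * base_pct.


Formula: pH_final = pH_initial + k * base_pct
Substituting: pH_final = 3.1850 + 0.8730 * 1.8490
Result: 4.7992


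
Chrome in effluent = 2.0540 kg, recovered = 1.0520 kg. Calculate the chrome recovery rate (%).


Formula: Recovery = recovered / input * 100
Substituting: Recovery = 1.0520 / 2.0540 * 100
Result: 51.2171 %


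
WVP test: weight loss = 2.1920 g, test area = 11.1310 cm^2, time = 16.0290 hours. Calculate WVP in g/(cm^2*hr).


Formula: WVP = loss / (area * time)
Substituting: WVP = 2.1920 / (11.1310 * 16.0290)
Result: 0.0122857 g/(cm^2*hr)


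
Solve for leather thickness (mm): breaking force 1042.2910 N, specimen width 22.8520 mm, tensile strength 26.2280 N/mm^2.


Formula: t = F / (TS * w)
Substituting: t = 1042.2910 / (26.2280 * 22.8520)
Result: 1.7390 mm


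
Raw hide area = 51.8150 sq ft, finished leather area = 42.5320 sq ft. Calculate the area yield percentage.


Formula: Yield = finished / raw * 100
Substituting: Yield = 42.5320 / 51.8150 * 100
Result: 82.0843 %


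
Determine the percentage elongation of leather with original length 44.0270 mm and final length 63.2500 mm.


Formula: Elongation = (Lf - L0) / L0 * 100
Substituting: Elongation = (63.2500 - 44.0270) / 44.0270 * 100
Result: 43.6618 %


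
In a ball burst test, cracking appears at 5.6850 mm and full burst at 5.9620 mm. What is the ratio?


Formula: Ratio = crack / burst
Substituting: Ratio = 5.6850 / 5.9620
Result: 0.9535


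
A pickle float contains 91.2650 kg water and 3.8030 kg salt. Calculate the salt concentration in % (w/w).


Formula: Conc = salt / (water + salt) * 100
Substituting: Conc = 3.8030 / (91.2650 + 3.8030) * 100
Result: 4.0003 %


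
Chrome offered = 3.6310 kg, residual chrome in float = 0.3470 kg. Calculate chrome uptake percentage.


Formula: Uptake = (offered - residual) / offered * 100
Substituting: Uptake = (3.6310 - 0.3470) / 3.6310 * 100
Result: 90.4434 %


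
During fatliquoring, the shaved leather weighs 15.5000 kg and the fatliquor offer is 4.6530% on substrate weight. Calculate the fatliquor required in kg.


Formula: Fat = substrate * pct / 100
Substituting: Fat = 15.5000 * 4.6530 / 100
Result: 0.7212 kg


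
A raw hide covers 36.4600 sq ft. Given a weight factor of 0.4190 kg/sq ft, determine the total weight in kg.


Formula: Weight = area * weight_per_sqft
Substituting: Weight = 36.4600 * 0.4190
Result: 15.2767 kg


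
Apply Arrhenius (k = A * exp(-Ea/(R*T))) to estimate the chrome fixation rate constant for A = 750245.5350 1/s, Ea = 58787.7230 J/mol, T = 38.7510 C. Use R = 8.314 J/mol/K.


T_K = T_C + 273.15 = 38.7510 + 273.15 = 311.9010 K
exponent = -Ea / (R * T_K) = -58787.7230 / (8.314 * 311.9010) = -22.6704
k = A * exp(exponent) = 750245.5350 * exp(-22.6704) = 1.0704e-04 1/s


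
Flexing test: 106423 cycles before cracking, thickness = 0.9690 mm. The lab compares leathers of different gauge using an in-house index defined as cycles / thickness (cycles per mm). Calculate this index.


Formula: Index = cycles / thickness
Substituting: Index = 106423 / 0.9690
Result: 109827.6574 cycles/mm


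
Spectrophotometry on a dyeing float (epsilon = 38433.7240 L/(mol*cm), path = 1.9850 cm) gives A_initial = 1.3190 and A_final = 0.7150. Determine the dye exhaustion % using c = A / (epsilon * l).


c_initial = A_i / (epsilon * l) = 1.3190 / (38433.7240 * 1.9850) = 1.7289e-05 mol/L
c_final = A_f / (epsilon * l) = 0.7150 / (38433.7240 * 1.9850) = 9.3720e-06 mol/L
Exhaustion = (c_initial - c_final) / c_initial * 100 = (1.7289e-05 - 9.3720e-06) / 1.7289e-05 * 100 = 45.7923 %


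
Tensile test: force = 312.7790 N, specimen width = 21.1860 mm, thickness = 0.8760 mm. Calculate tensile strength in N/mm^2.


Formula: TS = force / (width * thickness)
Substituting: TS = 312.7790 / (21.1860 * 0.8760)
Result: 16.8533 N/mm^2


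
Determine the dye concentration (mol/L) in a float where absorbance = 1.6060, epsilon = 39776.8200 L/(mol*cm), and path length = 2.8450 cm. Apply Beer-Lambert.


Formula: c = A / (epsilon * l)
Substituting: c = 1.6060 / (39776.8200 * 2.8450)
Result: 1.4192e-05 mol/L


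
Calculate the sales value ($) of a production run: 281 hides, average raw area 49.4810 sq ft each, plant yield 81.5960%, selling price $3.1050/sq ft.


Raw_total = N * avg_area = 281 * 49.4810 = 13904.1610 sq ft
Finished = Raw_total * yield / 100 = 13904.1610 * 81.5960 / 100 = 11345.2392 sq ft
Value = Finished * price = 11345.2392 * 3.1050 = 35226.9677 $


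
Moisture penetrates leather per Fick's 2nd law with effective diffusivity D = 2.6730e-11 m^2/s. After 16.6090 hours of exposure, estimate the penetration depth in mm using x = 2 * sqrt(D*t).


t = 16.6090 hr * 3600 = 59792.4000 s
D * t = 2.6730e-11 * 59792.4000 = 1.5983e-06
x = 2 * sqrt(D*t) = 2 * sqrt(1.5983e-06) = 0.00252844 m = 2.5284 mm


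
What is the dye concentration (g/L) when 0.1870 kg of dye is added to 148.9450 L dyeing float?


Formula: Conc = dye_mass(kg) / volume(L) * 1000
Substituting: Conc = 0.1870 / 148.9450 * 1000
Result: 1.2555 g/L


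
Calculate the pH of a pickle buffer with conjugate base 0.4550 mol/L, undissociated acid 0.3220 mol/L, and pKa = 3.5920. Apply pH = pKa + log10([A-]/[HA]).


ratio = [A-] / [HA] = 0.4550 / 0.3220 = 1.4130
log10(ratio) = 0.1502
pH = pKa + log10(ratio) = 3.5920 + 0.1502 = 3.7422


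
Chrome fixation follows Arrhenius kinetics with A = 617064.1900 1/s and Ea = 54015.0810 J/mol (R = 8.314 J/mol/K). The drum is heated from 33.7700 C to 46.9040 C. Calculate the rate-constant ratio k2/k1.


T1 = 33.7700 + 273.15 = 306.9200 K; T2 = 46.9040 + 273.15 = 320.0540 K
k1 = A * exp(-Ea/(R*T1)) = 617064.1900 * exp(-54015.0810/(8.314*306.9200)) = 3.9553e-04 1/s
k2 = A * exp(-Ea/(R*T2)) = 617064.1900 * exp(-54015.0810/(8.314*320.0540)) = 9.4285e-04 1/s
k2/k1 = 9.4285e-04 / 3.9553e-04 = 2.3837


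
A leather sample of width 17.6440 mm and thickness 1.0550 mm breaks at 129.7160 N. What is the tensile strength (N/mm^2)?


Formula: TS = force / (width * thickness)
Substituting: TS = 129.7160 / (17.6440 * 1.0550)
Result: 6.9686 N/mm^2


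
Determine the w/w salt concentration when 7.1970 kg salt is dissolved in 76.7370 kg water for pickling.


Formula: Conc = salt / (water + salt) * 100
Substituting: Conc = 7.1970 / (76.7370 + 7.1970) * 100
Result: 8.5746 %


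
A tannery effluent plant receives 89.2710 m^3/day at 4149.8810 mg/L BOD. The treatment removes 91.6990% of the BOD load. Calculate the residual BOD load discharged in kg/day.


Load_in = volume * conc / 1000 = 89.2710 * 4149.8810 / 1000 = 370.4640 kg/day
Removed = Load_in * eff / 100 = 370.4640 * 91.6990 / 100 = 339.7118 kg/day
Load_out = Load_in - Removed = 370.4640 - 339.7118 = 30.7522 kg/day


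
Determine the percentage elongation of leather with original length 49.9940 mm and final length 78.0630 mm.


Formula: Elongation = (Lf - L0) / L0 * 100
Substituting: Elongation = (78.0630 - 49.9940) / 49.9940 * 100
Result: 56.1447 %


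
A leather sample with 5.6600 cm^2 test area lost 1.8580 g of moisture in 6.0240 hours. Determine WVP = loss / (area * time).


Formula: WVP = loss / (area * time)
Substituting: WVP = 1.8580 / (5.6600 * 6.0240)
Result: 0.0544935 g/(cm^2*hr)


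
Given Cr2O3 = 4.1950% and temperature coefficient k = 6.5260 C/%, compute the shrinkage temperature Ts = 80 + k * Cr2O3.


Formula: Ts = 80 + k * Cr2O3
Substituting: Ts = 80 + 6.5260 * 4.1950
Result: 107.3766 C


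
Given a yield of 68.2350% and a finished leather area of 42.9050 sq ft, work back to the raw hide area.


Formula: raw = finished * 100 / yield
Substituting: raw = 42.9050 * 100 / 68.2350
Result: 62.8783 sq ft


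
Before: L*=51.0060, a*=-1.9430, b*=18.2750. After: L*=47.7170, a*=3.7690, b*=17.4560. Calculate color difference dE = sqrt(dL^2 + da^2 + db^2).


dL = -3.2890, da = 5.7120, db = -0.8190
dE = sqrt((-3.2890)^2 + 5.7120^2 + (-0.8190)^2) = 6.6419


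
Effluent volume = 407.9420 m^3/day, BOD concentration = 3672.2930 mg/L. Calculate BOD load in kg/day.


Formula: BOD_load = volume * conc / 1000
Substituting: BOD_load = 407.9420 * 3672.2930 / 1000
Result: 1498.0826 kg/day


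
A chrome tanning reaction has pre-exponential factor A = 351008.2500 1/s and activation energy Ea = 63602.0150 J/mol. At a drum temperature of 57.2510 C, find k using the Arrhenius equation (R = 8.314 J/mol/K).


T_K = T_C + 273.15 = 57.2510 + 273.15 = 330.4010 K
exponent = -Ea / (R * T_K) = -63602.0150 / (8.314 * 330.4010) = -23.1537
k = A * exp(exponent) = 351008.2500 * exp(-23.1537) = 3.0890e-05 1/s


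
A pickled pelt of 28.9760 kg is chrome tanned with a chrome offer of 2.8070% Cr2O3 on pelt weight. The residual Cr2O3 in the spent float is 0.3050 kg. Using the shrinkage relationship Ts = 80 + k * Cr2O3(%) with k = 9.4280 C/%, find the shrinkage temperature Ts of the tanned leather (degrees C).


Offered = pelt * offer_pct / 100 = 28.9760 * 2.8070 / 100 = 0.8134 kg
Uptake = offered - residual = 0.8134 - 0.3050 = 0.5084 kg
Cr2O3% on pelt = uptake / pelt * 100 = 0.5084 / 28.9760 * 100 = 1.7544 %
Ts = 80 + k * Cr2O3% = 80 + 9.4280 * 1.7544 = 96.5405 C


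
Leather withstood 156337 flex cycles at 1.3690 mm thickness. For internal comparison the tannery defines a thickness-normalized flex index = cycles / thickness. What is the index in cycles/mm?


Formula: Index = cycles / thickness
Substituting: Index = 156337 / 1.3690
Result: 114197.9547 cycles/mm


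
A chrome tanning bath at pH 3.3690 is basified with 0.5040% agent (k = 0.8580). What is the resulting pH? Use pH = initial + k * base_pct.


Formula: pH_final = pH_initial + k * base_pct
Substituting: pH_final = 3.3690 + 0.8580 * 0.5040
Result: 3.8014


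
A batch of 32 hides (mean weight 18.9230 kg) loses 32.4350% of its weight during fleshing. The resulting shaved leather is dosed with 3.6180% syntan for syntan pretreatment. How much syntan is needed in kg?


Total_raw = N * avg_wt = 32 * 18.9230 = 605.5360 kg
Substrate = Total_raw * (1 - loss/100) = 605.5360 * (1 - 32.4350/100) = 409.1304 kg
Syntan = Substrate * pct / 100 = 409.1304 * 3.6180 / 100 = 14.8023 kg


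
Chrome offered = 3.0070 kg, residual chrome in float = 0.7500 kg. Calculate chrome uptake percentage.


Formula: Uptake = (offered - residual) / offered * 100
Substituting: Uptake = (3.0070 - 0.7500) / 3.0070 * 100
Result: 75.0582 %


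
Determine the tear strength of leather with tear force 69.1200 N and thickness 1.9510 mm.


Formula: Tear strength = force / thickness
Substituting: Tear strength = 69.1200 / 1.9510
Result: 35.4280 N/mm


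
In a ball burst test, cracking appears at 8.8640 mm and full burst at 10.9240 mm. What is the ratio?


Formula: Ratio = crack / burst
Substituting: Ratio = 8.8640 / 10.9240
Result: 0.8114


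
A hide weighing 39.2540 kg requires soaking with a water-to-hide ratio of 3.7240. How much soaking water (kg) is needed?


Formula: Water = hide_weight * ratio
Substituting: Water = 39.2540 * 3.7240
Result: 146.1819 kg


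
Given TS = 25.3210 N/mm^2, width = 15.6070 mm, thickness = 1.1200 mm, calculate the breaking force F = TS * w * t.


Formula: F = TS * w * t
Substituting: F = 25.3210 * 15.6070 * 1.1200
Result: 442.6070 N


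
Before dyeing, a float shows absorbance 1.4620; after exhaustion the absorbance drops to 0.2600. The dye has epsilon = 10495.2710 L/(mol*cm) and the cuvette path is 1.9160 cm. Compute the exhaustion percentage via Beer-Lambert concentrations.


c_initial = A_i / (epsilon * l) = 1.4620 / (10495.2710 * 1.9160) = 7.2704e-05 mol/L
c_final = A_f / (epsilon * l) = 0.2600 / (10495.2710 * 1.9160) = 1.2930e-05 mol/L
Exhaustion = (c_initial - c_final) / c_initial * 100 = (7.2704e-05 - 1.2930e-05) / 7.2704e-05 * 100 = 82.2161 %


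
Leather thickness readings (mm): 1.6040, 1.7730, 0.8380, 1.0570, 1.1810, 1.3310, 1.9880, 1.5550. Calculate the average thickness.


Formula: Average = sum / n
Substituting: Average = 11.3270 / 8
Result: 1.4159 mm


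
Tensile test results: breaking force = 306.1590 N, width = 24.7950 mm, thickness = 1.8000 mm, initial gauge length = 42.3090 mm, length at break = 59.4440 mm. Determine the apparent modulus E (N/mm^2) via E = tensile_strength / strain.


TS = F / (w * t) = 306.1590 / (24.7950 * 1.8000) = 6.8598 N/mm^2
strain = (Lf - L0) / L0 = (59.4440 - 42.3090) / 42.3090 = 0.4050
E = TS / strain = 6.8598 / 0.4050 = 16.9379 N/mm^2


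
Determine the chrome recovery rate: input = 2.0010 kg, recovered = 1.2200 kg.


Formula: Recovery = recovered / input * 100
Substituting: Recovery = 1.2200 / 2.0010 * 100
Result: 60.9695 %


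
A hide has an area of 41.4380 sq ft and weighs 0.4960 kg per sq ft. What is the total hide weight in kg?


Formula: Weight = area * weight_per_sqft
Substituting: Weight = 41.4380 * 0.4960
Result: 20.5532 kg


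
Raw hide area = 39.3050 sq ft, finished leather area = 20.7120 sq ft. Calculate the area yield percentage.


Formula: Yield = finished / raw * 100
Substituting: Yield = 20.7120 / 39.3050 * 100
Result: 52.6956 %


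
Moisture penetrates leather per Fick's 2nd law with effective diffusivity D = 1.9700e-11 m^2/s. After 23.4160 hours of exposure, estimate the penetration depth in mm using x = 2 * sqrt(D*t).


t = 23.4160 hr * 3600 = 84297.6000 s
D * t = 1.9700e-11 * 84297.6000 = 1.6607e-06
x = 2 * sqrt(D*t) = 2 * sqrt(1.6607e-06) = 0.00257733 m = 2.5773 mm


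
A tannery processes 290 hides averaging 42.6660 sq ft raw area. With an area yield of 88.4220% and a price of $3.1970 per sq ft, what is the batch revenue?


Raw_total = N * avg_area = 290 * 42.6660 = 12373.1400 sq ft
Finished = Raw_total * yield / 100 = 12373.1400 * 88.4220 / 100 = 10940.5779 sq ft
Value = Finished * price = 10940.5779 * 3.1970 = 34977.0274 $


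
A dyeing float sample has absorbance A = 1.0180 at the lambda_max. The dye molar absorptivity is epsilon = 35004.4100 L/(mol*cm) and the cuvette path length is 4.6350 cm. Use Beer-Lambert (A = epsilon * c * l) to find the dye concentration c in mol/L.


Formula: c = A / (epsilon * l)
Substituting: c = 1.0180 / (35004.4100 * 4.6350)
Result: 6.2744e-06 mol/L


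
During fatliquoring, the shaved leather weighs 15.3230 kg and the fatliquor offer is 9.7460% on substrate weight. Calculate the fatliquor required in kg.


Formula: Fat = substrate * pct / 100
Substituting: Fat = 15.3230 * 9.7460 / 100
Result: 1.4934 kg


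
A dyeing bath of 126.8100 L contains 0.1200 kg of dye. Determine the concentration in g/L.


Formula: Conc = dye_mass(kg) / volume(L) * 1000
Substituting: Conc = 0.1200 / 126.8100 * 1000
Result: 0.9463 g/L


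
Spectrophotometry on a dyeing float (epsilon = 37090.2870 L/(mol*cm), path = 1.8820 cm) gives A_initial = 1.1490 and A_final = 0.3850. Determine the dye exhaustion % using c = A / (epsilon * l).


c_initial = A_i / (epsilon * l) = 1.1490 / (37090.2870 * 1.8820) = 1.6460e-05 mol/L
c_final = A_f / (epsilon * l) = 0.3850 / (37090.2870 * 1.8820) = 5.5154e-06 mol/L
Exhaustion = (c_initial - c_final) / c_initial * 100 = (1.6460e-05 - 5.5154e-06) / 1.6460e-05 * 100 = 66.4926 %


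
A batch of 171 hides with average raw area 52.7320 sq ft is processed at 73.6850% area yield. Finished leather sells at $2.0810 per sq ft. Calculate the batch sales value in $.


Raw_total = N * avg_area = 171 * 52.7320 = 9017.1720 sq ft
Finished = Raw_total * yield / 100 = 9017.1720 * 73.6850 / 100 = 6644.3032 sq ft
Value = Finished * price = 6644.3032 * 2.0810 = 13826.7949 $


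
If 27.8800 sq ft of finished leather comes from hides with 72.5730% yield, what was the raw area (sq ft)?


Formula: raw = finished * 100 / yield
Substituting: raw = 27.8800 * 100 / 72.5730
Result: 38.4165 sq ft


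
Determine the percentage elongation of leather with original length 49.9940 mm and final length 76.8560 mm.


Formula: Elongation = (Lf - L0) / L0 * 100
Substituting: Elongation = (76.8560 - 49.9940) / 49.9940 * 100
Result: 53.7304 %


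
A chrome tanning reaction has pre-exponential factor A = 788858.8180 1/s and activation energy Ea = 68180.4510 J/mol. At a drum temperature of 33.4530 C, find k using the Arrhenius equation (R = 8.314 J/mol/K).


T_K = T_C + 273.15 = 33.4530 + 273.15 = 306.6030 K
exponent = -Ea / (R * T_K) = -68180.4510 / (8.314 * 306.6030) = -26.7469
k = A * exp(exponent) = 788858.8180 * exp(-26.7469) = 1.9097e-06 1/s


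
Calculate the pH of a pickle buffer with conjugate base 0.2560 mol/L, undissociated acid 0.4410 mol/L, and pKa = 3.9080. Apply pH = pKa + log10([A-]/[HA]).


ratio = [A-] / [HA] = 0.2560 / 0.4410 = 0.5805
log10(ratio) = -0.2362
pH = pKa + log10(ratio) = 3.9080 - 0.2362 = 3.6718


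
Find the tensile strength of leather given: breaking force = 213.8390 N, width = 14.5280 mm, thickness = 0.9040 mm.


Formula: TS = force / (width * thickness)
Substituting: TS = 213.8390 / (14.5280 * 0.9040)
Result: 16.2822 N/mm^2


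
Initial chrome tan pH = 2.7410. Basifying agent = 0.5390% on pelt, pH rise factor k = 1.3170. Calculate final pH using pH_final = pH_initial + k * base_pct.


Formula: pH_final = pH_initial + k * base_pct
Substituting: pH_final = 2.7410 + 1.3170 * 0.5390
Result: 3.4509


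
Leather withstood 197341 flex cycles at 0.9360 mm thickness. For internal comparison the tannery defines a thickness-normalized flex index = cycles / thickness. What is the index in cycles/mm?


Formula: Index = cycles / thickness
Substituting: Index = 197341 / 0.9360
Result: 210834.4017 cycles/mm


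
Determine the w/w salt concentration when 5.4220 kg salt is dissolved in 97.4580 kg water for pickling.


Formula: Conc = salt / (water + salt) * 100
Substituting: Conc = 5.4220 / (97.4580 + 5.4220) * 100
Result: 5.2702 %


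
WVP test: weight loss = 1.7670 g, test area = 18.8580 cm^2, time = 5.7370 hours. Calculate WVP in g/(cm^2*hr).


Formula: WVP = loss / (area * time)
Substituting: WVP = 1.7670 / (18.8580 * 5.7370)
Result: 0.0163326 g/(cm^2*hr)


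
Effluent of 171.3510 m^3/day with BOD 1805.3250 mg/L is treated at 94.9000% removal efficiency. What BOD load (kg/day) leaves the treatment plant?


Load_in = volume * conc / 1000 = 171.3510 * 1805.3250 / 1000 = 309.3442 kg/day
Removed = Load_in * eff / 100 = 309.3442 * 94.9000 / 100 = 293.5677 kg/day
Load_out = Load_in - Removed = 309.3442 - 293.5677 = 15.7766 kg/day


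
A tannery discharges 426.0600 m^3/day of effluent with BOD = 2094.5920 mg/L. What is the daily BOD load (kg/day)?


Formula: BOD_load = volume * conc / 1000
Substituting: BOD_load = 426.0600 * 2094.5920 / 1000
Result: 892.4219 kg/day


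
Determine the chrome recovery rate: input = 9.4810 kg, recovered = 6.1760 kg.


Formula: Recovery = recovered / input * 100
Substituting: Recovery = 6.1760 / 9.4810 * 100
Result: 65.1408 %


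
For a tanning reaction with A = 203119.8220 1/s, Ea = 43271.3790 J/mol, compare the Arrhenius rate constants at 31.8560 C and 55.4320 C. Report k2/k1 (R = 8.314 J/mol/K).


T1 = 31.8560 + 273.15 = 305.0060 K; T2 = 55.4320 + 273.15 = 328.5820 K
k1 = A * exp(-Ea/(R*T1)) = 203119.8220 * exp(-43271.3790/(8.314*305.0060)) = 0.00788725 1/s
k2 = A * exp(-Ea/(R*T2)) = 203119.8220 * exp(-43271.3790/(8.314*328.5820)) = 0.0268323 1/s
k2/k1 = 0.0268323 / 0.00788725 = 3.4020


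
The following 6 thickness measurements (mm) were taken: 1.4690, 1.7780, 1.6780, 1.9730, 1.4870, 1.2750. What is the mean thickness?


Formula: Average = sum / n
Substituting: Average = 9.6600 / 6
Result: 1.6100 mm


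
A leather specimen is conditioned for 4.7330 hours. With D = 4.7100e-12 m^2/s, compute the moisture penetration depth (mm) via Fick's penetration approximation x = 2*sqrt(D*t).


t = 4.7330 hr * 3600 = 17038.8000 s
D * t = 4.7100e-12 * 17038.8000 = 8.0253e-08
x = 2 * sqrt(D*t) = 2 * sqrt(8.0253e-08) = 5.6658e-04 m = 0.5666 mm


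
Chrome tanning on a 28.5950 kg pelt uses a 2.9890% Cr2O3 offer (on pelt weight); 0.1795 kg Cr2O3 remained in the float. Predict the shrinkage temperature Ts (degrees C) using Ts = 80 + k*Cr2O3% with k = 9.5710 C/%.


Offered = pelt * offer_pct / 100 = 28.5950 * 2.9890 / 100 = 0.8547 kg
Uptake = offered - residual = 0.8547 - 0.1795 = 0.6752 kg
Cr2O3% on pelt = uptake / pelt * 100 = 0.6752 / 28.5950 * 100 = 2.3613 %
Ts = 80 + k * Cr2O3% = 80 + 9.5710 * 2.3613 = 102.5997 C


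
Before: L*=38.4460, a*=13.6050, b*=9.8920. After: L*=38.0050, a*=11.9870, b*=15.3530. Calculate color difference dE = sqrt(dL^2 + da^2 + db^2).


dL = -0.4410, da = -1.6180, db = 5.4610
dE = sqrt((-0.4410)^2 + (-1.6180)^2 + 5.4610^2) = 5.7127


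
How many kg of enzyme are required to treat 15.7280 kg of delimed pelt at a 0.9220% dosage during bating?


Formula: Enzyme = substrate * pct / 100
Substituting: Enzyme = 15.7280 * 0.9220 / 100
Result: 0.1450 kg


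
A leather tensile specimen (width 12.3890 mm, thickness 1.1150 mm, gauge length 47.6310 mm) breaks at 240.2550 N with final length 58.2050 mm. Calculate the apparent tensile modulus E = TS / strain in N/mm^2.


TS = F / (w * t) = 240.2550 / (12.3890 * 1.1150) = 17.3925 N/mm^2
strain = (Lf - L0) / L0 = (58.2050 - 47.6310) / 47.6310 = 0.2220
E = TS / strain = 17.3925 / 0.2220 = 78.3451 N/mm^2


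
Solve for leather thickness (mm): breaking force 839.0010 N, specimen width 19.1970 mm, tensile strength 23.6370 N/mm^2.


Formula: t = F / (TS * w)
Substituting: t = 839.0010 / (23.6370 * 19.1970)
Result: 1.8490 mm


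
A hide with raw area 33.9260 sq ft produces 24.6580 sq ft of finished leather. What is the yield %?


Formula: Yield = finished / raw * 100
Substituting: Yield = 24.6580 / 33.9260 * 100
Result: 72.6817 %


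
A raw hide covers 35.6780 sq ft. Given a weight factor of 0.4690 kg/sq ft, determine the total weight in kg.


Formula: Weight = area * weight_per_sqft
Substituting: Weight = 35.6780 * 0.4690
Result: 16.7330 kg


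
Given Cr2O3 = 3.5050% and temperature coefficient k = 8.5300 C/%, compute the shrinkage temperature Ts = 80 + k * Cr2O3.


Formula: Ts = 80 + k * Cr2O3
Substituting: Ts = 80 + 8.5300 * 3.5050
Result: 109.8976 C


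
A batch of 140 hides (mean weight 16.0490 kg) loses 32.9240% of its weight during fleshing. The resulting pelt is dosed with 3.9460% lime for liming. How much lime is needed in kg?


Total_raw = N * avg_wt = 140 * 16.0490 = 2246.8600 kg
Substrate = Total_raw * (1 - loss/100) = 2246.8600 * (1 - 32.9240/100) = 1507.1038 kg
Lime = Substrate * pct / 100 = 1507.1038 * 3.9460 / 100 = 59.4703 kg


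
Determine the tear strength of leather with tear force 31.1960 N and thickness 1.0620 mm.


Formula: Tear strength = force / thickness
Substituting: Tear strength = 31.1960 / 1.0620
Result: 29.3748 N/mm


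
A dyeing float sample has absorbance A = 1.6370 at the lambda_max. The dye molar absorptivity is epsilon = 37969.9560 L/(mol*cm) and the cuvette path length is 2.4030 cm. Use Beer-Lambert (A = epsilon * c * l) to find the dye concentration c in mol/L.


Formula: c = A / (epsilon * l)
Substituting: c = 1.6370 / (37969.9560 * 2.4030)
Result: 1.7941e-05 mol/L


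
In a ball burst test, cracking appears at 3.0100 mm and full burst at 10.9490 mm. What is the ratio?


Formula: Ratio = crack / burst
Substituting: Ratio = 3.0100 / 10.9490
Result: 0.2749


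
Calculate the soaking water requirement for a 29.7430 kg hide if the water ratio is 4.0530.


Formula: Water = hide_weight * ratio
Substituting: Water = 29.7430 * 4.0530
Result: 120.5484 kg


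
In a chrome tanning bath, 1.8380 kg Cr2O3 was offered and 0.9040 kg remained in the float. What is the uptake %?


Formula: Uptake = (offered - residual) / offered * 100
Substituting: Uptake = (1.8380 - 0.9040) / 1.8380 * 100
Result: 50.8161 %


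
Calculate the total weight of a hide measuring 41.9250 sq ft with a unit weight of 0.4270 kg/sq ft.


Formula: Weight = area * weight_per_sqft
Substituting: Weight = 41.9250 * 0.4270
Result: 17.9020 kg


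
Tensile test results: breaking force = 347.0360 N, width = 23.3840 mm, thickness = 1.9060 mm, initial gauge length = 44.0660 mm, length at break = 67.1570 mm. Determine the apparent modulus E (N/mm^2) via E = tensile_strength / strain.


TS = F / (w * t) = 347.0360 / (23.3840 * 1.9060) = 7.7863 N/mm^2
strain = (Lf - L0) / L0 = (67.1570 - 44.0660) / 44.0660 = 0.5240
E = TS / strain = 7.7863 / 0.5240 = 14.8591 N/mm^2


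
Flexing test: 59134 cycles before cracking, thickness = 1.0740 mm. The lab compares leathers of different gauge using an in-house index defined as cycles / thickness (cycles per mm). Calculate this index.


Formula: Index = cycles / thickness
Substituting: Index = 59134 / 1.0740
Result: 55059.5903 cycles/mm


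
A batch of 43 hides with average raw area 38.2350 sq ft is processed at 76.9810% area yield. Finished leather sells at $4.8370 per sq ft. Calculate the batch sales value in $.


Raw_total = N * avg_area = 43 * 38.2350 = 1644.1050 sq ft
Finished = Raw_total * yield / 100 = 1644.1050 * 76.9810 / 100 = 1265.6485 sq ft
Value = Finished * price = 1265.6485 * 4.8370 = 6121.9416 $


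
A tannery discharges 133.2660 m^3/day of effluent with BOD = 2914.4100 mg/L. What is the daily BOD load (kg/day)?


Formula: BOD_load = volume * conc / 1000
Substituting: BOD_load = 133.2660 * 2914.4100 / 1000
Result: 388.3918 kg/day


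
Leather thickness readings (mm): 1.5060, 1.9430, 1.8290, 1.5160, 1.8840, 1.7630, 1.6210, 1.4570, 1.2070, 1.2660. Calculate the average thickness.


Formula: Average = sum / n
Substituting: Average = 15.9920 / 10
Result: 1.5992 mm


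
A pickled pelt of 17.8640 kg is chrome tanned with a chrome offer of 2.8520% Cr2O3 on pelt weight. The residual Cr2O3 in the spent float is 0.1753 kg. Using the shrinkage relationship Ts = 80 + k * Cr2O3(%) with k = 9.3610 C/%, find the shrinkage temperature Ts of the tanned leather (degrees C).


Offered = pelt * offer_pct / 100 = 17.8640 * 2.8520 / 100 = 0.5095 kg
Uptake = offered - residual = 0.5095 - 0.1753 = 0.3342 kg
Cr2O3% on pelt = uptake / pelt * 100 = 0.3342 / 17.8640 * 100 = 1.8707 %
Ts = 80 + k * Cr2O3% = 80 + 9.3610 * 1.8707 = 97.5116 C


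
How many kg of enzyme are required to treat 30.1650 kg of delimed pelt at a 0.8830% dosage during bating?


Formula: Enzyme = substrate * pct / 100
Substituting: Enzyme = 30.1650 * 0.8830 / 100
Result: 0.2664 kg


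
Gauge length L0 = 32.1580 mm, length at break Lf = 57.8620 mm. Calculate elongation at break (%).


Formula: Elongation = (Lf - L0) / L0 * 100
Substituting: Elongation = (57.8620 - 32.1580) / 32.1580 * 100
Result: 79.9303 %


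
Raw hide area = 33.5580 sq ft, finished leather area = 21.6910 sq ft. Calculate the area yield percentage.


Formula: Yield = finished / raw * 100
Substituting: Yield = 21.6910 / 33.5580 * 100
Result: 64.6373 %


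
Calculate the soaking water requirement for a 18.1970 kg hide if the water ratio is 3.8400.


Formula: Water = hide_weight * ratio
Substituting: Water = 18.1970 * 3.8400
Result: 69.8765 kg


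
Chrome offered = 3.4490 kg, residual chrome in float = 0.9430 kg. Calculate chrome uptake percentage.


Formula: Uptake = (offered - residual) / offered * 100
Substituting: Uptake = (3.4490 - 0.9430) / 3.4490 * 100
Result: 72.6587 %


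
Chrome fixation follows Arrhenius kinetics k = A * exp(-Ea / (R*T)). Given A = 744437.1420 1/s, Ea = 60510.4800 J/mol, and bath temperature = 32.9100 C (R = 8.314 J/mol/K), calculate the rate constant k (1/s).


T_K = T_C + 273.15 = 32.9100 + 273.15 = 306.0600 K
exponent = -Ea / (R * T_K) = -60510.4800 / (8.314 * 306.0600) = -23.7801
k = A * exp(exponent) = 744437.1420 * exp(-23.7801) = 3.5015e-05 1/s


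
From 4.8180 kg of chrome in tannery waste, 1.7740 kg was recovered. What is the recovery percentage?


Formula: Recovery = recovered / input * 100
Substituting: Recovery = 1.7740 / 4.8180 * 100
Result: 36.8203 %


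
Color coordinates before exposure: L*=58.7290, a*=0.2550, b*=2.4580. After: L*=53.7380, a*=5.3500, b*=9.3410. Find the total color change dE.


dL = -4.9910, da = 5.0950, db = 6.8830
dE = sqrt((-4.9910)^2 + 5.0950^2 + 6.8830^2) = 9.9119


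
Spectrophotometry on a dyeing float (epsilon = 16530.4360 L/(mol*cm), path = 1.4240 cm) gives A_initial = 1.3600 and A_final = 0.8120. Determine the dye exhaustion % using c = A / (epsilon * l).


c_initial = A_i / (epsilon * l) = 1.3600 / (16530.4360 * 1.4240) = 5.7776e-05 mol/L
c_final = A_f / (epsilon * l) = 0.8120 / (16530.4360 * 1.4240) = 3.4495e-05 mol/L
Exhaustion = (c_initial - c_final) / c_initial * 100 = (5.7776e-05 - 3.4495e-05) / 5.7776e-05 * 100 = 40.2941 %


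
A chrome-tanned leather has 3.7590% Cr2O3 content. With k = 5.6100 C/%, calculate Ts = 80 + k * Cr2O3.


Formula: Ts = 80 + k * Cr2O3
Substituting: Ts = 80 + 5.6100 * 3.7590
Result: 101.0880 C


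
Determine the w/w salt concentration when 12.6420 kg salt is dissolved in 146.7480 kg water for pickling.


Formula: Conc = salt / (water + salt) * 100
Substituting: Conc = 12.6420 / (146.7480 + 12.6420) * 100
Result: 7.9315 %


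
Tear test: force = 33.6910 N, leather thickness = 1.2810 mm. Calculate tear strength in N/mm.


Formula: Tear strength = force / thickness
Substituting: Tear strength = 33.6910 / 1.2810
Result: 26.3005 N/mm


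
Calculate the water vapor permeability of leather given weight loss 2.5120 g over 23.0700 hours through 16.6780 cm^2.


Formula: WVP = loss / (area * time)
Substituting: WVP = 2.5120 / (16.6780 * 23.0700)
Result: 0.00652872 g/(cm^2*hr)


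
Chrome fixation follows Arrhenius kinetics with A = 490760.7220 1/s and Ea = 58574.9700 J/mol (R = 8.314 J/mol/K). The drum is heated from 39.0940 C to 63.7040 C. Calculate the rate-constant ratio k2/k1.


T1 = 39.0940 + 273.15 = 312.2440 K; T2 = 63.7040 + 273.15 = 336.8540 K
k1 = A * exp(-Ea/(R*T1)) = 490760.7220 * exp(-58574.9700/(8.314*312.2440)) = 7.7917e-05 1/s
k2 = A * exp(-Ea/(R*T2)) = 490760.7220 * exp(-58574.9700/(8.314*336.8540)) = 4.0509e-04 1/s
k2/k1 = 4.0509e-04 / 7.7917e-05 = 5.1990


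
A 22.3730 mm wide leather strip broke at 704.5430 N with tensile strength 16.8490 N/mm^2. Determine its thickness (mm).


Formula: t = F / (TS * w)
Substituting: t = 704.5430 / (16.8490 * 22.3730)
Result: 1.8690 mm


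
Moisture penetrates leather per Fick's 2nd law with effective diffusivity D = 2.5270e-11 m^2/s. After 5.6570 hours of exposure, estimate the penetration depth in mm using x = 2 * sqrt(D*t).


t = 5.6570 hr * 3600 = 20365.2000 s
D * t = 2.5270e-11 * 20365.2000 = 5.1463e-07
x = 2 * sqrt(D*t) = 2 * sqrt(5.1463e-07) = 0.00143475 m = 1.4348 mm


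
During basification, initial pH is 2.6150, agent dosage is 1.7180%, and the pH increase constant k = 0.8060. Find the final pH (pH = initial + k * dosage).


Formula: pH_final = pH_initial + k * base_pct
Substituting: pH_final = 2.6150 + 0.8060 * 1.7180
Result: 3.9997


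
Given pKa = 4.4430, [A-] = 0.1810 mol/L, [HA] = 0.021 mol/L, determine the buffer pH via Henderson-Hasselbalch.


ratio = [A-] / [HA] = 0.1810 / 0.021 = 8.6190
log10(ratio) = 0.9355
pH = pKa + log10(ratio) = 4.4430 + 0.9355 = 5.3785


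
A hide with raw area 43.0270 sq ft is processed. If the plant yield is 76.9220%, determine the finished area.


Formula: finished = raw * yield / 100
Substituting: finished = 43.0270 * 76.9220 / 100
Result: 33.0972 sq ft


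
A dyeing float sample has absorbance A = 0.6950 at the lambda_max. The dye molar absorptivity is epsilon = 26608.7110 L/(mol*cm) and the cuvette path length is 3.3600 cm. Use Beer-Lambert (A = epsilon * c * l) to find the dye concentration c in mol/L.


Formula: c = A / (epsilon * l)
Substituting: c = 0.6950 / (26608.7110 * 3.3600)
Result: 7.7736e-06 mol/L
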